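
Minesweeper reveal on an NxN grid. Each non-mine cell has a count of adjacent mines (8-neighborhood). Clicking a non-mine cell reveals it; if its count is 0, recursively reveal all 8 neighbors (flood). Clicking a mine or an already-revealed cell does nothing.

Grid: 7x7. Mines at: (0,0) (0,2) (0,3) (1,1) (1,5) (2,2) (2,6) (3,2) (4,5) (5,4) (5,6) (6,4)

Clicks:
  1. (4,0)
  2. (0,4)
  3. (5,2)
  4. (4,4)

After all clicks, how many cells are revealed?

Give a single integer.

Answer: 18

Derivation:
Click 1 (4,0) count=0: revealed 16 new [(2,0) (2,1) (3,0) (3,1) (4,0) (4,1) (4,2) (4,3) (5,0) (5,1) (5,2) (5,3) (6,0) (6,1) (6,2) (6,3)] -> total=16
Click 2 (0,4) count=2: revealed 1 new [(0,4)] -> total=17
Click 3 (5,2) count=0: revealed 0 new [(none)] -> total=17
Click 4 (4,4) count=2: revealed 1 new [(4,4)] -> total=18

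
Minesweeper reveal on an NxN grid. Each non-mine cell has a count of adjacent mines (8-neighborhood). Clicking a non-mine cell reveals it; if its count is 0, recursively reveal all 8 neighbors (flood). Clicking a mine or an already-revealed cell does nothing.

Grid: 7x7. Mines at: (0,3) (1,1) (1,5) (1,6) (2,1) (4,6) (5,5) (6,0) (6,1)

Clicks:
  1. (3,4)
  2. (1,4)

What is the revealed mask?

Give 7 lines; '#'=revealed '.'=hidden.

Click 1 (3,4) count=0: revealed 27 new [(1,2) (1,3) (1,4) (2,2) (2,3) (2,4) (2,5) (3,0) (3,1) (3,2) (3,3) (3,4) (3,5) (4,0) (4,1) (4,2) (4,3) (4,4) (4,5) (5,0) (5,1) (5,2) (5,3) (5,4) (6,2) (6,3) (6,4)] -> total=27
Click 2 (1,4) count=2: revealed 0 new [(none)] -> total=27

Answer: .......
..###..
..####.
######.
######.
#####..
..###..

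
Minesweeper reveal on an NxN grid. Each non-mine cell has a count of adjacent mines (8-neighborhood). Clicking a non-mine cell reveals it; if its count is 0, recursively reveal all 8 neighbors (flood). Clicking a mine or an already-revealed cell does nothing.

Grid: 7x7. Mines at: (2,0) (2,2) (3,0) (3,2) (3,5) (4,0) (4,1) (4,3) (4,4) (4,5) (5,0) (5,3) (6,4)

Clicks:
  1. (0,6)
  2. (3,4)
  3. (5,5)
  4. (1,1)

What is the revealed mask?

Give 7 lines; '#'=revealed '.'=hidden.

Answer: #######
#######
...####
....#..
.......
.....#.
.......

Derivation:
Click 1 (0,6) count=0: revealed 18 new [(0,0) (0,1) (0,2) (0,3) (0,4) (0,5) (0,6) (1,0) (1,1) (1,2) (1,3) (1,4) (1,5) (1,6) (2,3) (2,4) (2,5) (2,6)] -> total=18
Click 2 (3,4) count=4: revealed 1 new [(3,4)] -> total=19
Click 3 (5,5) count=3: revealed 1 new [(5,5)] -> total=20
Click 4 (1,1) count=2: revealed 0 new [(none)] -> total=20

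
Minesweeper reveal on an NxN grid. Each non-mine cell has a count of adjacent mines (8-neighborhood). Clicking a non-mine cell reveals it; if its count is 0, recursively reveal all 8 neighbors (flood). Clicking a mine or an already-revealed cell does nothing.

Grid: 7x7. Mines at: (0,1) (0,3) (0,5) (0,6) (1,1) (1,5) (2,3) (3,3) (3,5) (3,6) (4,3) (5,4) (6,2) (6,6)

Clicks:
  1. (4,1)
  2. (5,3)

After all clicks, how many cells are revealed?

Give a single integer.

Answer: 15

Derivation:
Click 1 (4,1) count=0: revealed 14 new [(2,0) (2,1) (2,2) (3,0) (3,1) (3,2) (4,0) (4,1) (4,2) (5,0) (5,1) (5,2) (6,0) (6,1)] -> total=14
Click 2 (5,3) count=3: revealed 1 new [(5,3)] -> total=15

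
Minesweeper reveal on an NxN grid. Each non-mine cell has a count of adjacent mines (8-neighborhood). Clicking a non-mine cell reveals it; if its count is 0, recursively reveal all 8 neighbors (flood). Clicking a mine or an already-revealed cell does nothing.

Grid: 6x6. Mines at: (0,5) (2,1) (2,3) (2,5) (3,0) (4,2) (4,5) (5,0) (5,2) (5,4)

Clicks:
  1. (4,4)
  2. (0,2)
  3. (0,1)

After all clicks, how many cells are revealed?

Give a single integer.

Answer: 11

Derivation:
Click 1 (4,4) count=2: revealed 1 new [(4,4)] -> total=1
Click 2 (0,2) count=0: revealed 10 new [(0,0) (0,1) (0,2) (0,3) (0,4) (1,0) (1,1) (1,2) (1,3) (1,4)] -> total=11
Click 3 (0,1) count=0: revealed 0 new [(none)] -> total=11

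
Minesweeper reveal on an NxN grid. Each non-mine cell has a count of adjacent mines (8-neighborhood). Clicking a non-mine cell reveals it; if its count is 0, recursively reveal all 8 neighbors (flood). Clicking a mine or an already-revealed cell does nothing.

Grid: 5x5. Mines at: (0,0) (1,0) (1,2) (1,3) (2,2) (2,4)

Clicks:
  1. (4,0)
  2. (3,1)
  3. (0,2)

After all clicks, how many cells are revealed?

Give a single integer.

Click 1 (4,0) count=0: revealed 12 new [(2,0) (2,1) (3,0) (3,1) (3,2) (3,3) (3,4) (4,0) (4,1) (4,2) (4,3) (4,4)] -> total=12
Click 2 (3,1) count=1: revealed 0 new [(none)] -> total=12
Click 3 (0,2) count=2: revealed 1 new [(0,2)] -> total=13

Answer: 13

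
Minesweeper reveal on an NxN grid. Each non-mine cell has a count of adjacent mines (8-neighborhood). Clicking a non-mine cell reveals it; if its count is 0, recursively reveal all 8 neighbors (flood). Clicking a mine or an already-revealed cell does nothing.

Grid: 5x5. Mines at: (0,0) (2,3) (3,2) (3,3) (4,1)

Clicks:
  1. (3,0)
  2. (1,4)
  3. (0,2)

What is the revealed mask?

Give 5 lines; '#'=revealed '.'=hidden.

Answer: .####
.####
.....
#....
.....

Derivation:
Click 1 (3,0) count=1: revealed 1 new [(3,0)] -> total=1
Click 2 (1,4) count=1: revealed 1 new [(1,4)] -> total=2
Click 3 (0,2) count=0: revealed 7 new [(0,1) (0,2) (0,3) (0,4) (1,1) (1,2) (1,3)] -> total=9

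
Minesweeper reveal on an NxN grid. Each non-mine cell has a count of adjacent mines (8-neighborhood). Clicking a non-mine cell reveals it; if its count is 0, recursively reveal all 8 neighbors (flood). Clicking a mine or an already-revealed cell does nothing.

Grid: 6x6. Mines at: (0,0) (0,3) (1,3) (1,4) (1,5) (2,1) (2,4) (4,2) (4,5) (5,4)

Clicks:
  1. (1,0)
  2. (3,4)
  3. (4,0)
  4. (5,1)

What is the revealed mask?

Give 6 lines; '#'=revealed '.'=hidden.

Answer: ......
#.....
......
##..#.
##....
##....

Derivation:
Click 1 (1,0) count=2: revealed 1 new [(1,0)] -> total=1
Click 2 (3,4) count=2: revealed 1 new [(3,4)] -> total=2
Click 3 (4,0) count=0: revealed 6 new [(3,0) (3,1) (4,0) (4,1) (5,0) (5,1)] -> total=8
Click 4 (5,1) count=1: revealed 0 new [(none)] -> total=8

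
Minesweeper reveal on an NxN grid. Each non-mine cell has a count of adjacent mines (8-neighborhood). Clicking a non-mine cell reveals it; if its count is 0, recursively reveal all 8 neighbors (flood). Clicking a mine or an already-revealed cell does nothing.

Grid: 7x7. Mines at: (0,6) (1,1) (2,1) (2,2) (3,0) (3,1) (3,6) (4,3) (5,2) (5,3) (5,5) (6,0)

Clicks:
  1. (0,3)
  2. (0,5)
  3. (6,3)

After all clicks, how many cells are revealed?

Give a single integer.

Answer: 15

Derivation:
Click 1 (0,3) count=0: revealed 14 new [(0,2) (0,3) (0,4) (0,5) (1,2) (1,3) (1,4) (1,5) (2,3) (2,4) (2,5) (3,3) (3,4) (3,5)] -> total=14
Click 2 (0,5) count=1: revealed 0 new [(none)] -> total=14
Click 3 (6,3) count=2: revealed 1 new [(6,3)] -> total=15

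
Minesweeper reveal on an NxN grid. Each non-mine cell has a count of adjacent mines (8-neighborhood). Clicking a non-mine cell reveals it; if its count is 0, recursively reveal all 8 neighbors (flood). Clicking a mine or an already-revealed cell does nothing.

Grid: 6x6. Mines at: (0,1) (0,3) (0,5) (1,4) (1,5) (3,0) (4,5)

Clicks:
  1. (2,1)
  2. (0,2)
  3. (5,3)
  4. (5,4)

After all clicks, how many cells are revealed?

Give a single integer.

Answer: 22

Derivation:
Click 1 (2,1) count=1: revealed 1 new [(2,1)] -> total=1
Click 2 (0,2) count=2: revealed 1 new [(0,2)] -> total=2
Click 3 (5,3) count=0: revealed 20 new [(1,1) (1,2) (1,3) (2,2) (2,3) (2,4) (3,1) (3,2) (3,3) (3,4) (4,0) (4,1) (4,2) (4,3) (4,4) (5,0) (5,1) (5,2) (5,3) (5,4)] -> total=22
Click 4 (5,4) count=1: revealed 0 new [(none)] -> total=22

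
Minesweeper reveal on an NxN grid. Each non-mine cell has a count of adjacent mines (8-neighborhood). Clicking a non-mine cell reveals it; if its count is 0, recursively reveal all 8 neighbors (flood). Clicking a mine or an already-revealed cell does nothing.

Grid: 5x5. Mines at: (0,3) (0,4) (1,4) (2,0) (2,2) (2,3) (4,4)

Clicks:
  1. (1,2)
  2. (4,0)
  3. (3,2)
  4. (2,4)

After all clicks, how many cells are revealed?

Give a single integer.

Answer: 10

Derivation:
Click 1 (1,2) count=3: revealed 1 new [(1,2)] -> total=1
Click 2 (4,0) count=0: revealed 8 new [(3,0) (3,1) (3,2) (3,3) (4,0) (4,1) (4,2) (4,3)] -> total=9
Click 3 (3,2) count=2: revealed 0 new [(none)] -> total=9
Click 4 (2,4) count=2: revealed 1 new [(2,4)] -> total=10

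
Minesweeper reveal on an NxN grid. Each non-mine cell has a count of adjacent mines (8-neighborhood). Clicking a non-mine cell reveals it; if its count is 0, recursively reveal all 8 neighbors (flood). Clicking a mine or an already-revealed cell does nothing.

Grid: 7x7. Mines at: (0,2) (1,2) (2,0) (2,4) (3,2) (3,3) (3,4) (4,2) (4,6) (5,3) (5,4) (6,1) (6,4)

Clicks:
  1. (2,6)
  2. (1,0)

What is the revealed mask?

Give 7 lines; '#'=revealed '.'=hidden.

Click 1 (2,6) count=0: revealed 12 new [(0,3) (0,4) (0,5) (0,6) (1,3) (1,4) (1,5) (1,6) (2,5) (2,6) (3,5) (3,6)] -> total=12
Click 2 (1,0) count=1: revealed 1 new [(1,0)] -> total=13

Answer: ...####
#..####
.....##
.....##
.......
.......
.......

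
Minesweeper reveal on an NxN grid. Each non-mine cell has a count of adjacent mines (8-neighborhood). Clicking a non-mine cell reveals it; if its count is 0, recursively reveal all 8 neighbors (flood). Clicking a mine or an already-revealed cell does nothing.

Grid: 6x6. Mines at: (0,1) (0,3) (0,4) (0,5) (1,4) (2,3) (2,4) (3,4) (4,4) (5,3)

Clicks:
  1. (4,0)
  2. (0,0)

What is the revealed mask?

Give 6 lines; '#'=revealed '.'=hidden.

Answer: #.....
###...
###...
###...
###...
###...

Derivation:
Click 1 (4,0) count=0: revealed 15 new [(1,0) (1,1) (1,2) (2,0) (2,1) (2,2) (3,0) (3,1) (3,2) (4,0) (4,1) (4,2) (5,0) (5,1) (5,2)] -> total=15
Click 2 (0,0) count=1: revealed 1 new [(0,0)] -> total=16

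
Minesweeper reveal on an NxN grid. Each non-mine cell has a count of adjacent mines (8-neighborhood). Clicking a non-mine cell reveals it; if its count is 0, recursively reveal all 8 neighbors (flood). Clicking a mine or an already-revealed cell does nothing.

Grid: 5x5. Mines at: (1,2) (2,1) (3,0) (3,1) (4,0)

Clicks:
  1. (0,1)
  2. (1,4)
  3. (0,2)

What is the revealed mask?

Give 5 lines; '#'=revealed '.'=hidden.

Click 1 (0,1) count=1: revealed 1 new [(0,1)] -> total=1
Click 2 (1,4) count=0: revealed 13 new [(0,3) (0,4) (1,3) (1,4) (2,2) (2,3) (2,4) (3,2) (3,3) (3,4) (4,2) (4,3) (4,4)] -> total=14
Click 3 (0,2) count=1: revealed 1 new [(0,2)] -> total=15

Answer: .####
...##
..###
..###
..###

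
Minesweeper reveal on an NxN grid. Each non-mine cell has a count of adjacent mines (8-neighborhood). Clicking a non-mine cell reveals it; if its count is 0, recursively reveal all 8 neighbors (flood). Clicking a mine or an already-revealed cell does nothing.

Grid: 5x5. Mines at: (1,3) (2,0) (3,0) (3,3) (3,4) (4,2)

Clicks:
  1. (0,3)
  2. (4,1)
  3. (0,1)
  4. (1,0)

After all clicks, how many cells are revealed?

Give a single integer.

Click 1 (0,3) count=1: revealed 1 new [(0,3)] -> total=1
Click 2 (4,1) count=2: revealed 1 new [(4,1)] -> total=2
Click 3 (0,1) count=0: revealed 6 new [(0,0) (0,1) (0,2) (1,0) (1,1) (1,2)] -> total=8
Click 4 (1,0) count=1: revealed 0 new [(none)] -> total=8

Answer: 8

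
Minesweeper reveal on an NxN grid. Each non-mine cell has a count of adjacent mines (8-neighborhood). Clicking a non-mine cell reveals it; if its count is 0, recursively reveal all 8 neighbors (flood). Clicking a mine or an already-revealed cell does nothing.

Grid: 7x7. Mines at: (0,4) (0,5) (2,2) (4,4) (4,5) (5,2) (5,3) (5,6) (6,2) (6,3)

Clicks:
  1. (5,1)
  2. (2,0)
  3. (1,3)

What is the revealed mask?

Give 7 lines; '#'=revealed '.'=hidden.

Click 1 (5,1) count=2: revealed 1 new [(5,1)] -> total=1
Click 2 (2,0) count=0: revealed 17 new [(0,0) (0,1) (0,2) (0,3) (1,0) (1,1) (1,2) (1,3) (2,0) (2,1) (3,0) (3,1) (4,0) (4,1) (5,0) (6,0) (6,1)] -> total=18
Click 3 (1,3) count=2: revealed 0 new [(none)] -> total=18

Answer: ####...
####...
##.....
##.....
##.....
##.....
##.....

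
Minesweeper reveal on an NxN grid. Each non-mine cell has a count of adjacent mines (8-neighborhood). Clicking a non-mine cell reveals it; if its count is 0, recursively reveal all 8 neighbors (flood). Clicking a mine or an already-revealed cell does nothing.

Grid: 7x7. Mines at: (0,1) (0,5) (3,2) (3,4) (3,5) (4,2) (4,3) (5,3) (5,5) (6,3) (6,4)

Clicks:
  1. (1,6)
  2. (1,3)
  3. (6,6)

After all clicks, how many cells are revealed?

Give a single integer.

Answer: 11

Derivation:
Click 1 (1,6) count=1: revealed 1 new [(1,6)] -> total=1
Click 2 (1,3) count=0: revealed 9 new [(0,2) (0,3) (0,4) (1,2) (1,3) (1,4) (2,2) (2,3) (2,4)] -> total=10
Click 3 (6,6) count=1: revealed 1 new [(6,6)] -> total=11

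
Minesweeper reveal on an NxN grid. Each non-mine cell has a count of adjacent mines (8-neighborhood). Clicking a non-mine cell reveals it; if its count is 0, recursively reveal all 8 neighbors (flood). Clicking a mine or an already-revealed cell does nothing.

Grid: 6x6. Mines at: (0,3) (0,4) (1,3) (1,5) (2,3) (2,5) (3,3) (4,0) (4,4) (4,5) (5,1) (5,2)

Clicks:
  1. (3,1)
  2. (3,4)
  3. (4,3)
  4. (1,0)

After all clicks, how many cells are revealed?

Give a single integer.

Answer: 14

Derivation:
Click 1 (3,1) count=1: revealed 1 new [(3,1)] -> total=1
Click 2 (3,4) count=5: revealed 1 new [(3,4)] -> total=2
Click 3 (4,3) count=3: revealed 1 new [(4,3)] -> total=3
Click 4 (1,0) count=0: revealed 11 new [(0,0) (0,1) (0,2) (1,0) (1,1) (1,2) (2,0) (2,1) (2,2) (3,0) (3,2)] -> total=14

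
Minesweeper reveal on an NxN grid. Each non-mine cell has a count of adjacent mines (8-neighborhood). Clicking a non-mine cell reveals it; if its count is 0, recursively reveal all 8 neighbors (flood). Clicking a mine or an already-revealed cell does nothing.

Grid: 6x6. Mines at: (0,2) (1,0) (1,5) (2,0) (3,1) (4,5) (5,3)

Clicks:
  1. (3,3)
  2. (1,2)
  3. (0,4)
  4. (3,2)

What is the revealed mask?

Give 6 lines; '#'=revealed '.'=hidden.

Answer: ....#.
..###.
..###.
..###.
..###.
......

Derivation:
Click 1 (3,3) count=0: revealed 12 new [(1,2) (1,3) (1,4) (2,2) (2,3) (2,4) (3,2) (3,3) (3,4) (4,2) (4,3) (4,4)] -> total=12
Click 2 (1,2) count=1: revealed 0 new [(none)] -> total=12
Click 3 (0,4) count=1: revealed 1 new [(0,4)] -> total=13
Click 4 (3,2) count=1: revealed 0 new [(none)] -> total=13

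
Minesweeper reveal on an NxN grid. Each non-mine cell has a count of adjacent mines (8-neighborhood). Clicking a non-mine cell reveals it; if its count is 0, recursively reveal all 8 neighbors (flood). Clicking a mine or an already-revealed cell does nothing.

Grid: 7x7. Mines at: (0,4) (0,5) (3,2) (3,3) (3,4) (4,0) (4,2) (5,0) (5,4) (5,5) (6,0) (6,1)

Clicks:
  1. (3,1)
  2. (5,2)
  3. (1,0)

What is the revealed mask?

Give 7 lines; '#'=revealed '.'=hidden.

Answer: ####...
####...
####...
##.....
.......
..#....
.......

Derivation:
Click 1 (3,1) count=3: revealed 1 new [(3,1)] -> total=1
Click 2 (5,2) count=2: revealed 1 new [(5,2)] -> total=2
Click 3 (1,0) count=0: revealed 13 new [(0,0) (0,1) (0,2) (0,3) (1,0) (1,1) (1,2) (1,3) (2,0) (2,1) (2,2) (2,3) (3,0)] -> total=15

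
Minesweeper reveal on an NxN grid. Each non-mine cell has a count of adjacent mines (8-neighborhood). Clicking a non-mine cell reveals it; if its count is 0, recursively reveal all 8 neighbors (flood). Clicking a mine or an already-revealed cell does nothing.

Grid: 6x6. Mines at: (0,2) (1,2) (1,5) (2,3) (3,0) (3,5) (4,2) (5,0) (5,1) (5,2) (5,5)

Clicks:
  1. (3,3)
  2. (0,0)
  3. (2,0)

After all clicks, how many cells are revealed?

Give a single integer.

Answer: 7

Derivation:
Click 1 (3,3) count=2: revealed 1 new [(3,3)] -> total=1
Click 2 (0,0) count=0: revealed 6 new [(0,0) (0,1) (1,0) (1,1) (2,0) (2,1)] -> total=7
Click 3 (2,0) count=1: revealed 0 new [(none)] -> total=7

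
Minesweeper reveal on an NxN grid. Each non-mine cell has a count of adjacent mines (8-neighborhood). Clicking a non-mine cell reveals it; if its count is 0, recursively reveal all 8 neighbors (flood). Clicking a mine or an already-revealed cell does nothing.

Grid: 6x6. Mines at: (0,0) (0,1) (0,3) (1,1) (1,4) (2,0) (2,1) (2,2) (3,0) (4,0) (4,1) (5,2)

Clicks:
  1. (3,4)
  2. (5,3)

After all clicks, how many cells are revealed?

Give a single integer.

Answer: 12

Derivation:
Click 1 (3,4) count=0: revealed 12 new [(2,3) (2,4) (2,5) (3,3) (3,4) (3,5) (4,3) (4,4) (4,5) (5,3) (5,4) (5,5)] -> total=12
Click 2 (5,3) count=1: revealed 0 new [(none)] -> total=12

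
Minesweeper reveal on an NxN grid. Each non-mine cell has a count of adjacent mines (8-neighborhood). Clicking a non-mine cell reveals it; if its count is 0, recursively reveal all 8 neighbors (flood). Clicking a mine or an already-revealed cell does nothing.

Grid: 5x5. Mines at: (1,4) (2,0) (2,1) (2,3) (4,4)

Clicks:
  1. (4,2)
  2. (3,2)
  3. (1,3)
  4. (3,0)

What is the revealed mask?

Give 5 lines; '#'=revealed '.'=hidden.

Click 1 (4,2) count=0: revealed 8 new [(3,0) (3,1) (3,2) (3,3) (4,0) (4,1) (4,2) (4,3)] -> total=8
Click 2 (3,2) count=2: revealed 0 new [(none)] -> total=8
Click 3 (1,3) count=2: revealed 1 new [(1,3)] -> total=9
Click 4 (3,0) count=2: revealed 0 new [(none)] -> total=9

Answer: .....
...#.
.....
####.
####.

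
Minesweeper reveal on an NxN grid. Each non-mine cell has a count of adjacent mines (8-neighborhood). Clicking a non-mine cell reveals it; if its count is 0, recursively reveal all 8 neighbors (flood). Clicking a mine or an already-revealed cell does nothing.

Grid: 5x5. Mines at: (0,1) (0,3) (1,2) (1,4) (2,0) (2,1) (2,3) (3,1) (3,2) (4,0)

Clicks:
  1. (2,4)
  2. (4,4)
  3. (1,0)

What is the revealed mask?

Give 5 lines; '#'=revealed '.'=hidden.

Answer: .....
#....
....#
...##
...##

Derivation:
Click 1 (2,4) count=2: revealed 1 new [(2,4)] -> total=1
Click 2 (4,4) count=0: revealed 4 new [(3,3) (3,4) (4,3) (4,4)] -> total=5
Click 3 (1,0) count=3: revealed 1 new [(1,0)] -> total=6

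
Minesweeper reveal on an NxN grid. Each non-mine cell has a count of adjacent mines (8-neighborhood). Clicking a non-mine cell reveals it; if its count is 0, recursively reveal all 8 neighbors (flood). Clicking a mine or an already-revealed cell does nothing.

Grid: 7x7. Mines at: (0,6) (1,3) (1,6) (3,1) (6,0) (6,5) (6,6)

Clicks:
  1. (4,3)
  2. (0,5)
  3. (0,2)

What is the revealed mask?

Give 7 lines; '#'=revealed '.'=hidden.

Answer: ..#..#.
.......
..#####
..#####
.######
.######
.####..

Derivation:
Click 1 (4,3) count=0: revealed 26 new [(2,2) (2,3) (2,4) (2,5) (2,6) (3,2) (3,3) (3,4) (3,5) (3,6) (4,1) (4,2) (4,3) (4,4) (4,5) (4,6) (5,1) (5,2) (5,3) (5,4) (5,5) (5,6) (6,1) (6,2) (6,3) (6,4)] -> total=26
Click 2 (0,5) count=2: revealed 1 new [(0,5)] -> total=27
Click 3 (0,2) count=1: revealed 1 new [(0,2)] -> total=28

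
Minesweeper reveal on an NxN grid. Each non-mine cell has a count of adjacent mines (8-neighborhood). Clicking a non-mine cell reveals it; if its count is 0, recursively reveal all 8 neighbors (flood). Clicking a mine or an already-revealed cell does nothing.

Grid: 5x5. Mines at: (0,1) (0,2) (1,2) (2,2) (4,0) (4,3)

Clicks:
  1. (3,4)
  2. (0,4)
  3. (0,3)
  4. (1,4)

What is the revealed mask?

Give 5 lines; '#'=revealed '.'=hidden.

Answer: ...##
...##
...##
...##
.....

Derivation:
Click 1 (3,4) count=1: revealed 1 new [(3,4)] -> total=1
Click 2 (0,4) count=0: revealed 7 new [(0,3) (0,4) (1,3) (1,4) (2,3) (2,4) (3,3)] -> total=8
Click 3 (0,3) count=2: revealed 0 new [(none)] -> total=8
Click 4 (1,4) count=0: revealed 0 new [(none)] -> total=8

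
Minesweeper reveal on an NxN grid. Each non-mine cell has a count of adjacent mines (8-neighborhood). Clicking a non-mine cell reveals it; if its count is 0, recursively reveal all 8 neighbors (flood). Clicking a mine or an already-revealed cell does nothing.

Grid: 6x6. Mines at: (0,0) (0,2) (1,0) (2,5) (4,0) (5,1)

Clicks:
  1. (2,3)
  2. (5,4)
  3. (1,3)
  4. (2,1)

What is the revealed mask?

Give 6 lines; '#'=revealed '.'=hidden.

Click 1 (2,3) count=0: revealed 22 new [(1,1) (1,2) (1,3) (1,4) (2,1) (2,2) (2,3) (2,4) (3,1) (3,2) (3,3) (3,4) (3,5) (4,1) (4,2) (4,3) (4,4) (4,5) (5,2) (5,3) (5,4) (5,5)] -> total=22
Click 2 (5,4) count=0: revealed 0 new [(none)] -> total=22
Click 3 (1,3) count=1: revealed 0 new [(none)] -> total=22
Click 4 (2,1) count=1: revealed 0 new [(none)] -> total=22

Answer: ......
.####.
.####.
.#####
.#####
..####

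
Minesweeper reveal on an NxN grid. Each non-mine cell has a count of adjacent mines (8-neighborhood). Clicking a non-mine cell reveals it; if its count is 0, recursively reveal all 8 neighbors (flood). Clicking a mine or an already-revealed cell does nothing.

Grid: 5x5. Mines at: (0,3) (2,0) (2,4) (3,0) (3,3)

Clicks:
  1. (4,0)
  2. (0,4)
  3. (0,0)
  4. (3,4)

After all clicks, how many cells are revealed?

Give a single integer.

Click 1 (4,0) count=1: revealed 1 new [(4,0)] -> total=1
Click 2 (0,4) count=1: revealed 1 new [(0,4)] -> total=2
Click 3 (0,0) count=0: revealed 6 new [(0,0) (0,1) (0,2) (1,0) (1,1) (1,2)] -> total=8
Click 4 (3,4) count=2: revealed 1 new [(3,4)] -> total=9

Answer: 9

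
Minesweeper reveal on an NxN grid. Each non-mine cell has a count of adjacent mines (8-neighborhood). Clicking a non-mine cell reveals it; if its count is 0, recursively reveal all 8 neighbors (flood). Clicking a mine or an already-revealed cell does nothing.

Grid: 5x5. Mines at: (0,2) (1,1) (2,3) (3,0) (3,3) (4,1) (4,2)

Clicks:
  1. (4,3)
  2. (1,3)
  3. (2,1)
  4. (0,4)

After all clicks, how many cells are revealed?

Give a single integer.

Answer: 6

Derivation:
Click 1 (4,3) count=2: revealed 1 new [(4,3)] -> total=1
Click 2 (1,3) count=2: revealed 1 new [(1,3)] -> total=2
Click 3 (2,1) count=2: revealed 1 new [(2,1)] -> total=3
Click 4 (0,4) count=0: revealed 3 new [(0,3) (0,4) (1,4)] -> total=6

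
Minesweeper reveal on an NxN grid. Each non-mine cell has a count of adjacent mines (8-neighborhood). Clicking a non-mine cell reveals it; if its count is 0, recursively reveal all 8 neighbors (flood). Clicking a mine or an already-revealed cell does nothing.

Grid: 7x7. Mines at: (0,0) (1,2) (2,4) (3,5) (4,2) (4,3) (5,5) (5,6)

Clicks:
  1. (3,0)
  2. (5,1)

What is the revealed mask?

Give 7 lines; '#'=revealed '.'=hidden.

Answer: .......
##.....
##.....
##.....
##.....
#####..
#####..

Derivation:
Click 1 (3,0) count=0: revealed 18 new [(1,0) (1,1) (2,0) (2,1) (3,0) (3,1) (4,0) (4,1) (5,0) (5,1) (5,2) (5,3) (5,4) (6,0) (6,1) (6,2) (6,3) (6,4)] -> total=18
Click 2 (5,1) count=1: revealed 0 new [(none)] -> total=18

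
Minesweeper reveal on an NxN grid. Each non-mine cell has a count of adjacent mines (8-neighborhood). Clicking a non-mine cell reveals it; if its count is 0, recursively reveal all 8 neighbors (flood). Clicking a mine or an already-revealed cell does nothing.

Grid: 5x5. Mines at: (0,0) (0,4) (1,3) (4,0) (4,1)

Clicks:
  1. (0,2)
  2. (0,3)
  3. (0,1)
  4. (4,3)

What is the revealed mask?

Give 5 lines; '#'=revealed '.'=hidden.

Click 1 (0,2) count=1: revealed 1 new [(0,2)] -> total=1
Click 2 (0,3) count=2: revealed 1 new [(0,3)] -> total=2
Click 3 (0,1) count=1: revealed 1 new [(0,1)] -> total=3
Click 4 (4,3) count=0: revealed 9 new [(2,2) (2,3) (2,4) (3,2) (3,3) (3,4) (4,2) (4,3) (4,4)] -> total=12

Answer: .###.
.....
..###
..###
..###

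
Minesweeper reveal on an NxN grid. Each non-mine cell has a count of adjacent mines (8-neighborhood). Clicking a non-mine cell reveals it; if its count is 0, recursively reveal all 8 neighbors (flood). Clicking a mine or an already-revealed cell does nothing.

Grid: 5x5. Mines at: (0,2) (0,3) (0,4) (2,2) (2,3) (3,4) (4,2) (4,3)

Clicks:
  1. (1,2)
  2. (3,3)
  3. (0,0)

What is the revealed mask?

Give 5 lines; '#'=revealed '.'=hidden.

Answer: ##...
###..
##...
##.#.
##...

Derivation:
Click 1 (1,2) count=4: revealed 1 new [(1,2)] -> total=1
Click 2 (3,3) count=5: revealed 1 new [(3,3)] -> total=2
Click 3 (0,0) count=0: revealed 10 new [(0,0) (0,1) (1,0) (1,1) (2,0) (2,1) (3,0) (3,1) (4,0) (4,1)] -> total=12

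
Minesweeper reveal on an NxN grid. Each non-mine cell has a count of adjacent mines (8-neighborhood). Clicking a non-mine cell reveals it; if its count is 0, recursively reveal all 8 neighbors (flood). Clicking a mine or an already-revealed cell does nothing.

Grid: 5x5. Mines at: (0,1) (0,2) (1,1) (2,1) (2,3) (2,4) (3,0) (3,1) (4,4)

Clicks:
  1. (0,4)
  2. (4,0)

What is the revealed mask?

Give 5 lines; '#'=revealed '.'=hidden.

Answer: ...##
...##
.....
.....
#....

Derivation:
Click 1 (0,4) count=0: revealed 4 new [(0,3) (0,4) (1,3) (1,4)] -> total=4
Click 2 (4,0) count=2: revealed 1 new [(4,0)] -> total=5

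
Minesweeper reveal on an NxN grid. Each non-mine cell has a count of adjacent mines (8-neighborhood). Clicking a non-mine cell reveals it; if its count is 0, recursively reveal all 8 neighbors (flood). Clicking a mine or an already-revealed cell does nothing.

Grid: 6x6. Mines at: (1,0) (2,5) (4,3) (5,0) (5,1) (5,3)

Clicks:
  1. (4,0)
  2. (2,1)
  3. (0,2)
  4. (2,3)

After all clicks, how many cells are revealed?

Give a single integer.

Click 1 (4,0) count=2: revealed 1 new [(4,0)] -> total=1
Click 2 (2,1) count=1: revealed 1 new [(2,1)] -> total=2
Click 3 (0,2) count=0: revealed 21 new [(0,1) (0,2) (0,3) (0,4) (0,5) (1,1) (1,2) (1,3) (1,4) (1,5) (2,0) (2,2) (2,3) (2,4) (3,0) (3,1) (3,2) (3,3) (3,4) (4,1) (4,2)] -> total=23
Click 4 (2,3) count=0: revealed 0 new [(none)] -> total=23

Answer: 23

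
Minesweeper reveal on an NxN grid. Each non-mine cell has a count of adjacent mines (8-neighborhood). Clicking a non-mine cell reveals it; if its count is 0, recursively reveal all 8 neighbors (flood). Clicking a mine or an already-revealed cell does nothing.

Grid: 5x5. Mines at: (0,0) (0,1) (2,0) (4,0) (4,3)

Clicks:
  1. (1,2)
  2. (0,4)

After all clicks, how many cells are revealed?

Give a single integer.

Click 1 (1,2) count=1: revealed 1 new [(1,2)] -> total=1
Click 2 (0,4) count=0: revealed 14 new [(0,2) (0,3) (0,4) (1,1) (1,3) (1,4) (2,1) (2,2) (2,3) (2,4) (3,1) (3,2) (3,3) (3,4)] -> total=15

Answer: 15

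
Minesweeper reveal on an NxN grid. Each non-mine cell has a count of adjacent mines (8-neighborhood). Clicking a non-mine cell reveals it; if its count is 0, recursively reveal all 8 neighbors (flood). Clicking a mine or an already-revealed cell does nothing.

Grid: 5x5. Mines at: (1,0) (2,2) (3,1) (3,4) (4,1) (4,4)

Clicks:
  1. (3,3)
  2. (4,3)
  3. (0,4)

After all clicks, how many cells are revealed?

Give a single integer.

Answer: 12

Derivation:
Click 1 (3,3) count=3: revealed 1 new [(3,3)] -> total=1
Click 2 (4,3) count=2: revealed 1 new [(4,3)] -> total=2
Click 3 (0,4) count=0: revealed 10 new [(0,1) (0,2) (0,3) (0,4) (1,1) (1,2) (1,3) (1,4) (2,3) (2,4)] -> total=12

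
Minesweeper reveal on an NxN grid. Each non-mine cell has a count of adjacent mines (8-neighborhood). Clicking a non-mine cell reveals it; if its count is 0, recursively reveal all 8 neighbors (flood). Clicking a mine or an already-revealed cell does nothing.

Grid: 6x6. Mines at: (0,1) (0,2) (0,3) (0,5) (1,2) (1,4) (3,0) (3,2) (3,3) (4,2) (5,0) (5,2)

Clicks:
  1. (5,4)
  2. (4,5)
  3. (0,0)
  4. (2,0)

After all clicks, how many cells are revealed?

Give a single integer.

Answer: 12

Derivation:
Click 1 (5,4) count=0: revealed 10 new [(2,4) (2,5) (3,4) (3,5) (4,3) (4,4) (4,5) (5,3) (5,4) (5,5)] -> total=10
Click 2 (4,5) count=0: revealed 0 new [(none)] -> total=10
Click 3 (0,0) count=1: revealed 1 new [(0,0)] -> total=11
Click 4 (2,0) count=1: revealed 1 new [(2,0)] -> total=12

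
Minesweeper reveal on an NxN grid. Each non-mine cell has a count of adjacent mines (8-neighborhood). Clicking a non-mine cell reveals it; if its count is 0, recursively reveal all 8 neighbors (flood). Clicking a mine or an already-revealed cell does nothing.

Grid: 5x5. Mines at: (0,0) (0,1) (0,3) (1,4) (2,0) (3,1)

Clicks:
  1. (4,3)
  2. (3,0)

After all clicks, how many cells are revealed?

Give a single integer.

Click 1 (4,3) count=0: revealed 9 new [(2,2) (2,3) (2,4) (3,2) (3,3) (3,4) (4,2) (4,3) (4,4)] -> total=9
Click 2 (3,0) count=2: revealed 1 new [(3,0)] -> total=10

Answer: 10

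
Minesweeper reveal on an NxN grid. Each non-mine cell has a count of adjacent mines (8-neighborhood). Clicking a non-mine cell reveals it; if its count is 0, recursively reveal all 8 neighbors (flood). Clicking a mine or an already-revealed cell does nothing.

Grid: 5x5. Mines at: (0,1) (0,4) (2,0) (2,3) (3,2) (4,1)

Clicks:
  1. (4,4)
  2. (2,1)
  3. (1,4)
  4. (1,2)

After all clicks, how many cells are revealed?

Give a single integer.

Answer: 7

Derivation:
Click 1 (4,4) count=0: revealed 4 new [(3,3) (3,4) (4,3) (4,4)] -> total=4
Click 2 (2,1) count=2: revealed 1 new [(2,1)] -> total=5
Click 3 (1,4) count=2: revealed 1 new [(1,4)] -> total=6
Click 4 (1,2) count=2: revealed 1 new [(1,2)] -> total=7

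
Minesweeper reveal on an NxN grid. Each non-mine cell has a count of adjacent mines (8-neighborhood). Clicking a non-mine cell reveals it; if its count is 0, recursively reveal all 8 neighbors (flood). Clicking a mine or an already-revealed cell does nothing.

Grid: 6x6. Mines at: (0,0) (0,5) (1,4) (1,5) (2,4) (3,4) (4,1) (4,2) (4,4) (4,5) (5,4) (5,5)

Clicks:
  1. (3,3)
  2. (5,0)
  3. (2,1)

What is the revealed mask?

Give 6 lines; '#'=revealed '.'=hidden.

Answer: .###..
####..
####..
####..
......
#.....

Derivation:
Click 1 (3,3) count=4: revealed 1 new [(3,3)] -> total=1
Click 2 (5,0) count=1: revealed 1 new [(5,0)] -> total=2
Click 3 (2,1) count=0: revealed 14 new [(0,1) (0,2) (0,3) (1,0) (1,1) (1,2) (1,3) (2,0) (2,1) (2,2) (2,3) (3,0) (3,1) (3,2)] -> total=16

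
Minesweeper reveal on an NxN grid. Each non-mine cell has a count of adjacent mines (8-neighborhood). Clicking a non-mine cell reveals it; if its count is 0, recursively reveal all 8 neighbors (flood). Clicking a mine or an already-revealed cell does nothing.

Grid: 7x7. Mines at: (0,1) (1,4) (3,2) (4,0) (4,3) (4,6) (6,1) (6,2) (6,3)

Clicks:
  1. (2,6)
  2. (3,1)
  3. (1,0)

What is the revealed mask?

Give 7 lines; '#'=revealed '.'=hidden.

Click 1 (2,6) count=0: revealed 8 new [(0,5) (0,6) (1,5) (1,6) (2,5) (2,6) (3,5) (3,6)] -> total=8
Click 2 (3,1) count=2: revealed 1 new [(3,1)] -> total=9
Click 3 (1,0) count=1: revealed 1 new [(1,0)] -> total=10

Answer: .....##
#....##
.....##
.#...##
.......
.......
.......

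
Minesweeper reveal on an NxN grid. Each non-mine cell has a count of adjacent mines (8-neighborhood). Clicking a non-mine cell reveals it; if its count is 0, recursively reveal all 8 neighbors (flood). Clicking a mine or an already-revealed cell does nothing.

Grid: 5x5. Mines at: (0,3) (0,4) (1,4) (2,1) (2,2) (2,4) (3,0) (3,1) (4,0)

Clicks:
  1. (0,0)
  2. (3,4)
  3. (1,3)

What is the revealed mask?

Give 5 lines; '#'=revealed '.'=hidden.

Answer: ###..
####.
.....
....#
.....

Derivation:
Click 1 (0,0) count=0: revealed 6 new [(0,0) (0,1) (0,2) (1,0) (1,1) (1,2)] -> total=6
Click 2 (3,4) count=1: revealed 1 new [(3,4)] -> total=7
Click 3 (1,3) count=5: revealed 1 new [(1,3)] -> total=8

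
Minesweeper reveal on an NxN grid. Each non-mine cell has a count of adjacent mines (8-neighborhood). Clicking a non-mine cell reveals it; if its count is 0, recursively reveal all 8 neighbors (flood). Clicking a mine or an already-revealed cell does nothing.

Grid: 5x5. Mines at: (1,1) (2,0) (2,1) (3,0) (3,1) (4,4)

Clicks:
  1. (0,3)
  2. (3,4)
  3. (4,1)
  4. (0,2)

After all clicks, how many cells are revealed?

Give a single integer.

Click 1 (0,3) count=0: revealed 12 new [(0,2) (0,3) (0,4) (1,2) (1,3) (1,4) (2,2) (2,3) (2,4) (3,2) (3,3) (3,4)] -> total=12
Click 2 (3,4) count=1: revealed 0 new [(none)] -> total=12
Click 3 (4,1) count=2: revealed 1 new [(4,1)] -> total=13
Click 4 (0,2) count=1: revealed 0 new [(none)] -> total=13

Answer: 13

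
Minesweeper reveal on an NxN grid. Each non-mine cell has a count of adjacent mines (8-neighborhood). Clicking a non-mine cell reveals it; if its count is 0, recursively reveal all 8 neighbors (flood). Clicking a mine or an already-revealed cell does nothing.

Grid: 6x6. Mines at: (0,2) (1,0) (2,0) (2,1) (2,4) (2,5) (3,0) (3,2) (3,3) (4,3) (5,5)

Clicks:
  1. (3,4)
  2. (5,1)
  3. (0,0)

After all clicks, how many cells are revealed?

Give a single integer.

Click 1 (3,4) count=4: revealed 1 new [(3,4)] -> total=1
Click 2 (5,1) count=0: revealed 6 new [(4,0) (4,1) (4,2) (5,0) (5,1) (5,2)] -> total=7
Click 3 (0,0) count=1: revealed 1 new [(0,0)] -> total=8

Answer: 8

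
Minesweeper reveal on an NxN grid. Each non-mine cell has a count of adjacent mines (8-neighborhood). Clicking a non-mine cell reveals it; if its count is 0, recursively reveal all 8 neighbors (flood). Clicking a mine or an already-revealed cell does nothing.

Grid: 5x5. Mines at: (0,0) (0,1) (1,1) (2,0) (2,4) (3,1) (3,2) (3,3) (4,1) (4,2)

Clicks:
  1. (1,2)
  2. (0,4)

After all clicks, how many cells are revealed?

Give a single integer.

Click 1 (1,2) count=2: revealed 1 new [(1,2)] -> total=1
Click 2 (0,4) count=0: revealed 5 new [(0,2) (0,3) (0,4) (1,3) (1,4)] -> total=6

Answer: 6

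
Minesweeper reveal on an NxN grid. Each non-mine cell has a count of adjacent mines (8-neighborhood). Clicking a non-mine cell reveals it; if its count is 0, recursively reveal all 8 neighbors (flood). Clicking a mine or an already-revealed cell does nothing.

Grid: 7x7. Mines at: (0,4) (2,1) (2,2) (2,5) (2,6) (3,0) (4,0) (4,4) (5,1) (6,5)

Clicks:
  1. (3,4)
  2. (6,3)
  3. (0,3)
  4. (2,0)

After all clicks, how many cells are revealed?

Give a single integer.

Click 1 (3,4) count=2: revealed 1 new [(3,4)] -> total=1
Click 2 (6,3) count=0: revealed 6 new [(5,2) (5,3) (5,4) (6,2) (6,3) (6,4)] -> total=7
Click 3 (0,3) count=1: revealed 1 new [(0,3)] -> total=8
Click 4 (2,0) count=2: revealed 1 new [(2,0)] -> total=9

Answer: 9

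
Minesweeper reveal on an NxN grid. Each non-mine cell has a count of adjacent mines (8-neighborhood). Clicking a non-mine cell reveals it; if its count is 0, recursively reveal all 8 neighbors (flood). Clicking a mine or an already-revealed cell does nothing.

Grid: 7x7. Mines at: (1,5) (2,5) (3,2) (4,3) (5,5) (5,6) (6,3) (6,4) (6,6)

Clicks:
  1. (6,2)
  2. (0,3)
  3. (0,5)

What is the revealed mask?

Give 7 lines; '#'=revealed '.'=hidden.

Answer: ######.
#####..
#####..
##.....
###....
###....
###....

Derivation:
Click 1 (6,2) count=1: revealed 1 new [(6,2)] -> total=1
Click 2 (0,3) count=0: revealed 25 new [(0,0) (0,1) (0,2) (0,3) (0,4) (1,0) (1,1) (1,2) (1,3) (1,4) (2,0) (2,1) (2,2) (2,3) (2,4) (3,0) (3,1) (4,0) (4,1) (4,2) (5,0) (5,1) (5,2) (6,0) (6,1)] -> total=26
Click 3 (0,5) count=1: revealed 1 new [(0,5)] -> total=27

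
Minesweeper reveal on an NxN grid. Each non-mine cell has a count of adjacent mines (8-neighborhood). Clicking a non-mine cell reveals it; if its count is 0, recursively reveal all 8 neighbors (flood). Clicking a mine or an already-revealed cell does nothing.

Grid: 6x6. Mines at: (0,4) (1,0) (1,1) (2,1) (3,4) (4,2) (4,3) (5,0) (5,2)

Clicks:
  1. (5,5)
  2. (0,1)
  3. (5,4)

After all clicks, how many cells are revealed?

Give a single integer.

Answer: 5

Derivation:
Click 1 (5,5) count=0: revealed 4 new [(4,4) (4,5) (5,4) (5,5)] -> total=4
Click 2 (0,1) count=2: revealed 1 new [(0,1)] -> total=5
Click 3 (5,4) count=1: revealed 0 new [(none)] -> total=5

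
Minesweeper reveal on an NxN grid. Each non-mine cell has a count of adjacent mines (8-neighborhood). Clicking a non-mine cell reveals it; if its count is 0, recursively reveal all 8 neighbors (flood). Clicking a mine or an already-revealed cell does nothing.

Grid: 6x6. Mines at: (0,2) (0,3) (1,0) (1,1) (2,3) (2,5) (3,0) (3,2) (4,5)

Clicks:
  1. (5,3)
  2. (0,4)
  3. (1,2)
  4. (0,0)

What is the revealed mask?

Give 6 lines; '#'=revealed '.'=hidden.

Answer: #...#.
..#...
......
......
#####.
#####.

Derivation:
Click 1 (5,3) count=0: revealed 10 new [(4,0) (4,1) (4,2) (4,3) (4,4) (5,0) (5,1) (5,2) (5,3) (5,4)] -> total=10
Click 2 (0,4) count=1: revealed 1 new [(0,4)] -> total=11
Click 3 (1,2) count=4: revealed 1 new [(1,2)] -> total=12
Click 4 (0,0) count=2: revealed 1 new [(0,0)] -> total=13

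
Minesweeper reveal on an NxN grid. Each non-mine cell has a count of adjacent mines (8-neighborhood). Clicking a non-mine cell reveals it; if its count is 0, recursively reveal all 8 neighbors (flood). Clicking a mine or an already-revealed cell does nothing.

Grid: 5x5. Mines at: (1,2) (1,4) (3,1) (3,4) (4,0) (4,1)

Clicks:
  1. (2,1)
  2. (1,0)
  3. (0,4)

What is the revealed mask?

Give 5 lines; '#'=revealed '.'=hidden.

Answer: ##..#
##...
##...
.....
.....

Derivation:
Click 1 (2,1) count=2: revealed 1 new [(2,1)] -> total=1
Click 2 (1,0) count=0: revealed 5 new [(0,0) (0,1) (1,0) (1,1) (2,0)] -> total=6
Click 3 (0,4) count=1: revealed 1 new [(0,4)] -> total=7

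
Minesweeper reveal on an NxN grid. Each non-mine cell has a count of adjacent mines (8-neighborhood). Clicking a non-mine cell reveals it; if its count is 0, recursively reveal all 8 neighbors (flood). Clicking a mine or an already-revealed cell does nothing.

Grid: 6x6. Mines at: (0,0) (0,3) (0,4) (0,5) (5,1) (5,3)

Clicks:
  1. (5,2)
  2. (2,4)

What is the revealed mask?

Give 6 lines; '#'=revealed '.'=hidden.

Answer: ......
######
######
######
######
..#.##

Derivation:
Click 1 (5,2) count=2: revealed 1 new [(5,2)] -> total=1
Click 2 (2,4) count=0: revealed 26 new [(1,0) (1,1) (1,2) (1,3) (1,4) (1,5) (2,0) (2,1) (2,2) (2,3) (2,4) (2,5) (3,0) (3,1) (3,2) (3,3) (3,4) (3,5) (4,0) (4,1) (4,2) (4,3) (4,4) (4,5) (5,4) (5,5)] -> total=27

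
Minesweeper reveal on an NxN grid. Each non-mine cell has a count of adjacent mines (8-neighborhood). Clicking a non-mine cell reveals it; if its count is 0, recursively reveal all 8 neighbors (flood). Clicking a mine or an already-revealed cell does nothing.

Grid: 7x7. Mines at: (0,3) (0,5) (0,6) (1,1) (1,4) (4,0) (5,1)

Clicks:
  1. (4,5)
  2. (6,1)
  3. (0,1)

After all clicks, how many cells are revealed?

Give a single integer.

Answer: 32

Derivation:
Click 1 (4,5) count=0: revealed 30 new [(1,5) (1,6) (2,1) (2,2) (2,3) (2,4) (2,5) (2,6) (3,1) (3,2) (3,3) (3,4) (3,5) (3,6) (4,1) (4,2) (4,3) (4,4) (4,5) (4,6) (5,2) (5,3) (5,4) (5,5) (5,6) (6,2) (6,3) (6,4) (6,5) (6,6)] -> total=30
Click 2 (6,1) count=1: revealed 1 new [(6,1)] -> total=31
Click 3 (0,1) count=1: revealed 1 new [(0,1)] -> total=32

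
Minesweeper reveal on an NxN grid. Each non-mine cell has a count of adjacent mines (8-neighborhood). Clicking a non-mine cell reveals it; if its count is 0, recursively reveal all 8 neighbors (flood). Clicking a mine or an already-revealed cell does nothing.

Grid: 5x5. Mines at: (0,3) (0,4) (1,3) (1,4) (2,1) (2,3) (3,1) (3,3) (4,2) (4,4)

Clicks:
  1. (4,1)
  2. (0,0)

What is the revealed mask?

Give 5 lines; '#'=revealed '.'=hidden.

Answer: ###..
###..
.....
.....
.#...

Derivation:
Click 1 (4,1) count=2: revealed 1 new [(4,1)] -> total=1
Click 2 (0,0) count=0: revealed 6 new [(0,0) (0,1) (0,2) (1,0) (1,1) (1,2)] -> total=7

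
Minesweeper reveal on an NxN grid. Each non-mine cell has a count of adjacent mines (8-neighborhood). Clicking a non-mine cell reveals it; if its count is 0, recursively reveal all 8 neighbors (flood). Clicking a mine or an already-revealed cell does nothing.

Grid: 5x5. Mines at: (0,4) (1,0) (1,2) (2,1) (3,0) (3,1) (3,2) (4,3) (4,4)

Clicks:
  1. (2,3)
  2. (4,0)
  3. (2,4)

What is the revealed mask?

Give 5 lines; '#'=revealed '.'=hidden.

Click 1 (2,3) count=2: revealed 1 new [(2,3)] -> total=1
Click 2 (4,0) count=2: revealed 1 new [(4,0)] -> total=2
Click 3 (2,4) count=0: revealed 5 new [(1,3) (1,4) (2,4) (3,3) (3,4)] -> total=7

Answer: .....
...##
...##
...##
#....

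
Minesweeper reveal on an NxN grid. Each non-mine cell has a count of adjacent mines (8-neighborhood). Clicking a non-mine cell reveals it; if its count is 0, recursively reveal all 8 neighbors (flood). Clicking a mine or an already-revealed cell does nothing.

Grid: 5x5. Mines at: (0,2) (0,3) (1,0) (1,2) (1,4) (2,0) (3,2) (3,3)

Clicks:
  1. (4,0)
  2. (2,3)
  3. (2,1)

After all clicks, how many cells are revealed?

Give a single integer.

Answer: 6

Derivation:
Click 1 (4,0) count=0: revealed 4 new [(3,0) (3,1) (4,0) (4,1)] -> total=4
Click 2 (2,3) count=4: revealed 1 new [(2,3)] -> total=5
Click 3 (2,1) count=4: revealed 1 new [(2,1)] -> total=6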